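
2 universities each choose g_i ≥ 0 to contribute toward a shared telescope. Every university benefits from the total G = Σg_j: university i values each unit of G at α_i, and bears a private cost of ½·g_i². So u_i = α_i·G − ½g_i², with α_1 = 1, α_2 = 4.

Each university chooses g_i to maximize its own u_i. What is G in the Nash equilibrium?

5

University i's FOC: ∂u_i/∂g_i = α_i − g_i = 0, so g_i* = α_i.
NE contributions = (1, 4); G = 5.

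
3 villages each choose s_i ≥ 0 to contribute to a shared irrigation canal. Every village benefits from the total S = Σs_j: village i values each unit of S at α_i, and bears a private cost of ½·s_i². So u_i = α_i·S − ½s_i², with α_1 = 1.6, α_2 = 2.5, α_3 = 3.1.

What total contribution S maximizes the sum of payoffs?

Planner FOC: ∂(Σu_j)/∂s_i = (Σα_j) − s_i = 0, so s_i^SO = Σα_j = 7.2 for every i; S^SO = 21.6.

21.6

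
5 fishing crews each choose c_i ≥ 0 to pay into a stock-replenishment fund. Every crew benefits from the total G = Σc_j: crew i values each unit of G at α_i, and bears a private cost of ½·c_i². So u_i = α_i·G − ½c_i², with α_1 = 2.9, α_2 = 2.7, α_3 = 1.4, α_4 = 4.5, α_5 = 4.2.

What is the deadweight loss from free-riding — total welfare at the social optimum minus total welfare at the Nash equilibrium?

397.51

Crew i's FOC: ∂u_i/∂c_i = α_i − c_i = 0, so c_i* = α_i.
NE contributions = (2.9, 2.7, 1.4, 4.5, 4.2); G = 15.7.
W^NE = (Σα)·G − ½Σα_i² = 15.7² − ½·55.55 = 218.715.
Planner sets c_i = Σα_j = 15.7 for every i, so G^SO = 5·15.7 = 78.5.
W^SO = (Σα)·G^SO − ½·5·(Σα)² = (5/2)·15.7² = 616.225.
Deadweight loss = W^SO − W^NE = 397.51.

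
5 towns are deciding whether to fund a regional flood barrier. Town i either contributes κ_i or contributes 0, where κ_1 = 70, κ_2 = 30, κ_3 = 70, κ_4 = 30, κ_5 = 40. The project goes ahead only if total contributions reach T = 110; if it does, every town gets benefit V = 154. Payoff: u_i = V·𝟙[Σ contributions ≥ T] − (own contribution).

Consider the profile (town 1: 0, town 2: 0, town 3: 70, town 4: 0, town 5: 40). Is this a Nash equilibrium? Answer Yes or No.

Total = 110 ≥ 110: provided.
Town 1 (pledges 0, payoff 154): pledging 70 → total 180, payoff 84. No gain.
Town 2 (pledges 0, payoff 154): pledging 30 → total 140, payoff 124. No gain.
Town 3 (pledges 70, payoff 84): dropping to 0 → total 40, payoff 0. No gain.
Town 4 (pledges 0, payoff 154): pledging 30 → total 140, payoff 124. No gain.
Town 5 (pledges 40, payoff 114): dropping to 0 → total 70, payoff 0. No gain.

Yes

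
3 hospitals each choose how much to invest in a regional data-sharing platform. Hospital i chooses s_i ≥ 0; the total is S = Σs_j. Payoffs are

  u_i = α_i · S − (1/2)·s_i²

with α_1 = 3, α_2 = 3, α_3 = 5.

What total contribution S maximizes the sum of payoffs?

33

Planner FOC: ∂(Σu_j)/∂s_i = (Σα_j) − s_i = 0, so s_i^SO = Σα_j = 11 for every i; S^SO = 33.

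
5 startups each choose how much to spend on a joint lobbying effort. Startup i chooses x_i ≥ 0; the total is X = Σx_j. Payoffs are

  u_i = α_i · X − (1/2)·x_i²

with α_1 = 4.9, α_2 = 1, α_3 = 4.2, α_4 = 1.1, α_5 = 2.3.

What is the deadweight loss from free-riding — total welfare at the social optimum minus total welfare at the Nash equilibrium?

Startup i's FOC: ∂u_i/∂x_i = α_i − x_i = 0, so x_i* = α_i.
NE contributions = (4.9, 1, 4.2, 1.1, 2.3); X = 13.5.
W^NE = (Σα)·X − ½Σα_i² = 13.5² − ½·49.15 = 157.675.
Planner sets x_i = Σα_j = 13.5 for every i, so X^SO = 5·13.5 = 67.5.
W^SO = (Σα)·X^SO − ½·5·(Σα)² = (5/2)·13.5² = 455.625.
Deadweight loss = W^SO − W^NE = 297.95.

297.95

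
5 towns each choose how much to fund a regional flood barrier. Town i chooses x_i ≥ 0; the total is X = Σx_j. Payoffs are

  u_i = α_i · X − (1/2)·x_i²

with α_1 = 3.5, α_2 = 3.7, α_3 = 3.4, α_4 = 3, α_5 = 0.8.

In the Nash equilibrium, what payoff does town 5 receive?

11.2

Town i's FOC: ∂u_i/∂x_i = α_i − x_i = 0, so x_i* = α_i.
NE contributions = (3.5, 3.7, 3.4, 3, 0.8); X = 14.4.
u_5 = α_5·X − ½·(x_5)² = 0.8·14.4 − ½·0.8² = 11.2.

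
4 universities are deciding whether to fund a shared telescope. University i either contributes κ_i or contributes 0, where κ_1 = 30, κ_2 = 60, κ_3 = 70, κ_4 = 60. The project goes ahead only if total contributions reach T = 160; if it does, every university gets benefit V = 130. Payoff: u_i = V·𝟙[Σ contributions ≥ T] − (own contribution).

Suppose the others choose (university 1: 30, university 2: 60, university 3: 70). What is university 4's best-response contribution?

0

Others' total = 160 ≥ 160; contributing adds cost 60 for no extra benefit.
Best response: 0.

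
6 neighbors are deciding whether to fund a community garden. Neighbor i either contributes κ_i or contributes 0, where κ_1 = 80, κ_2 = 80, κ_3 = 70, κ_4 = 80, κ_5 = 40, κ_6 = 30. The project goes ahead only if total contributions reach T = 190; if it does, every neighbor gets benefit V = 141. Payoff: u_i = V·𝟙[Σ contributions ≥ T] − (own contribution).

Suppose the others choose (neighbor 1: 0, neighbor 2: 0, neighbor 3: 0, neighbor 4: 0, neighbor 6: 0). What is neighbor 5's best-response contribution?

Others' total = 0. Even contributing 40 gives 40 < 190: no benefit either way.
Best response: 0.

0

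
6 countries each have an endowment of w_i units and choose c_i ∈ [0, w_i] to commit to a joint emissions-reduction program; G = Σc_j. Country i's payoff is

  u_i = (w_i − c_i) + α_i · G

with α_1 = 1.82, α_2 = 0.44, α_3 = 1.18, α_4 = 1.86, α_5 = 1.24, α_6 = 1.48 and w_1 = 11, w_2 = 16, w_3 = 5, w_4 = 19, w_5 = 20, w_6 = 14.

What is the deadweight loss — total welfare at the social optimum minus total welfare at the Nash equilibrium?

∂u_i/∂c_i = α_i − 1, so country i contributes w_i if α_i > 1, else 0.
α_i > 1 for i ∈ {1, 3, 4, 5, 6}; NE contributions (11, 0, 5, 19, 20, 14), G = 69.
W^NE = Σw_i − G^NE + (Σα_i)·G^NE = 85 + 7.02·69 = 569.38.
Planner: ∂(Σu_j)/∂c_i = Σα_j − 1 = 7.02 > 0, so everyone contributes w_i; G^SO = 85, W^SO = 85 + 7.02·85 = 681.7.
Deadweight loss = 112.32.

112.32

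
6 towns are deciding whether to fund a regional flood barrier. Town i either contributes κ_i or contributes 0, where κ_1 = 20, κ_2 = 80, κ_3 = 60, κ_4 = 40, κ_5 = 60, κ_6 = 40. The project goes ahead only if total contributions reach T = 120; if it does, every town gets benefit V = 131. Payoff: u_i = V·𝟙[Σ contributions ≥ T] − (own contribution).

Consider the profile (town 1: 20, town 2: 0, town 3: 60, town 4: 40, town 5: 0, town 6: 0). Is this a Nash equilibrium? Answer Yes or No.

Yes

Total = 120 ≥ 120: provided.
Town 1 (pledges 20, payoff 111): dropping to 0 → total 100, payoff 0. No gain.
Town 2 (pledges 0, payoff 131): pledging 80 → total 200, payoff 51. No gain.
Town 3 (pledges 60, payoff 71): dropping to 0 → total 60, payoff 0. No gain.
Town 4 (pledges 40, payoff 91): dropping to 0 → total 80, payoff 0. No gain.
Town 5 (pledges 0, payoff 131): pledging 60 → total 180, payoff 71. No gain.
Town 6 (pledges 0, payoff 131): pledging 40 → total 160, payoff 91. No gain.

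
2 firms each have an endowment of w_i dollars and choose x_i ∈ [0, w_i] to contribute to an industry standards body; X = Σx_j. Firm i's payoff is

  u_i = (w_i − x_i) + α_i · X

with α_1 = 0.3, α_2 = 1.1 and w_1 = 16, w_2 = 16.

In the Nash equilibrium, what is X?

16

∂u_i/∂x_i = α_i − 1, so firm i contributes w_i if α_i > 1, else 0.
α_i > 1 for i ∈ {2}; NE contributions (0, 16), X = 16.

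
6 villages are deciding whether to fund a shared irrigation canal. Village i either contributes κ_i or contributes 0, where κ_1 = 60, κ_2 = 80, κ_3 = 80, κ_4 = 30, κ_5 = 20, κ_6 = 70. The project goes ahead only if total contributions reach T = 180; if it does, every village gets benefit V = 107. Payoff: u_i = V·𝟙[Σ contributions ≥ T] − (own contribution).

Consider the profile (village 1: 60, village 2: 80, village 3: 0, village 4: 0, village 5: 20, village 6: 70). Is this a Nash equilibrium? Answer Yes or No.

No

Total = 230 ≥ 180: provided.
Village 1 (pledges 60, payoff 47): dropping to 0 → total 170, payoff 0. No gain.
Village 2 (pledges 80, payoff 27): dropping to 0 → total 150, payoff 0. No gain.
Village 3 (pledges 0, payoff 107): pledging 80 → total 310, payoff 27. No gain.
Village 4 (pledges 0, payoff 107): pledging 30 → total 260, payoff 77. No gain.
Village 5 (pledges 20, payoff 87): dropping to 0 → total 210, payoff 107. Profitable deviation.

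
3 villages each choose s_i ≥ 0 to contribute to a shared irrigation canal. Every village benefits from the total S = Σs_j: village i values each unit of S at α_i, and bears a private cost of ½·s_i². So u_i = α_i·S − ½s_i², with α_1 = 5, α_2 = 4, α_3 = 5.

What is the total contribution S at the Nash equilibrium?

Village i's FOC: ∂u_i/∂s_i = α_i − s_i = 0, so s_i* = α_i.
NE contributions = (5, 4, 5); S = 14.

14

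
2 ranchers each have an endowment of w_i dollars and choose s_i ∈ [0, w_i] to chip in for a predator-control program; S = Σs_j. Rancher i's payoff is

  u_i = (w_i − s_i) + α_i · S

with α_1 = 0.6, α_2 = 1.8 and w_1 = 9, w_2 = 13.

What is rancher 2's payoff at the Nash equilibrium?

23.4

∂u_i/∂s_i = α_i − 1, so rancher i contributes w_i if α_i > 1, else 0.
α_i > 1 for i ∈ {2}; NE contributions (0, 13), S = 13.
u_2 = (13 − 13) + 1.8·13 = 23.4.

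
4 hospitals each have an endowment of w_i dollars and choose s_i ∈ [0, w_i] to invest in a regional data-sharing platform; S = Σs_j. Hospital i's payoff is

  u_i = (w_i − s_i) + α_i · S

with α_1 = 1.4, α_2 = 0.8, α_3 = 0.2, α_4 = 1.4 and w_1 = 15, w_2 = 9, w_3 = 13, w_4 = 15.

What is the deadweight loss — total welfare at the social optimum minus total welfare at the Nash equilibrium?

61.6

∂u_i/∂s_i = α_i − 1, so hospital i contributes w_i if α_i > 1, else 0.
α_i > 1 for i ∈ {1, 4}; NE contributions (15, 0, 0, 15), S = 30.
W^NE = Σw_i − S^NE + (Σα_i)·S^NE = 52 + 2.8·30 = 136.
Planner: ∂(Σu_j)/∂s_i = Σα_j − 1 = 2.8 > 0, so everyone contributes w_i; S^SO = 52, W^SO = 52 + 2.8·52 = 197.6.
Deadweight loss = 61.6.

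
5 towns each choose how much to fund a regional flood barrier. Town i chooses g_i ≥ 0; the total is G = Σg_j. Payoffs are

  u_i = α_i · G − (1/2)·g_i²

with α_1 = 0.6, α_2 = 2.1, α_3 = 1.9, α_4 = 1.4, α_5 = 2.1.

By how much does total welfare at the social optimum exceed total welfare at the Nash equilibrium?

105.79

Town i's FOC: ∂u_i/∂g_i = α_i − g_i = 0, so g_i* = α_i.
NE contributions = (0.6, 2.1, 1.9, 1.4, 2.1); G = 8.1.
W^NE = (Σα)·G − ½Σα_i² = 8.1² − ½·14.75 = 58.235.
Planner sets g_i = Σα_j = 8.1 for every i, so G^SO = 5·8.1 = 40.5.
W^SO = (Σα)·G^SO − ½·5·(Σα)² = (5/2)·8.1² = 164.025.
Deadweight loss = W^SO − W^NE = 105.79.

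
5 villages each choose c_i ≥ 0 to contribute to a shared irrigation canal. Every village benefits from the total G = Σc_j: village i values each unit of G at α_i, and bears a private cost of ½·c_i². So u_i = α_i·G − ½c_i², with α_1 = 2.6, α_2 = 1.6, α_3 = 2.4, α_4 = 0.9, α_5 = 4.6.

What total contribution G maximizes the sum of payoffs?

Planner FOC: ∂(Σu_j)/∂c_i = (Σα_j) − c_i = 0, so c_i^SO = Σα_j = 12.1 for every i; G^SO = 60.5.

60.5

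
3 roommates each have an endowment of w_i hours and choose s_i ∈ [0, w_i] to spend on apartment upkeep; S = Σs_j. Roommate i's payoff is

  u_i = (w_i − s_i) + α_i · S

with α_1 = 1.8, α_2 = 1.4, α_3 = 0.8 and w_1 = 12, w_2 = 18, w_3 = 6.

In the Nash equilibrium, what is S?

30

∂u_i/∂s_i = α_i − 1, so roommate i contributes w_i if α_i > 1, else 0.
α_i > 1 for i ∈ {1, 2}; NE contributions (12, 18, 0), S = 30.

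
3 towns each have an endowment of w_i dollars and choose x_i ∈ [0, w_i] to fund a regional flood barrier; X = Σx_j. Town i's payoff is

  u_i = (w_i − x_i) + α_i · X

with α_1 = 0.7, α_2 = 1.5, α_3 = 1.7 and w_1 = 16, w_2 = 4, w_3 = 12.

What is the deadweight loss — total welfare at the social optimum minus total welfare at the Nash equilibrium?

∂u_i/∂x_i = α_i − 1, so town i contributes w_i if α_i > 1, else 0.
α_i > 1 for i ∈ {2, 3}; NE contributions (0, 4, 12), X = 16.
W^NE = Σw_i − X^NE + (Σα_i)·X^NE = 32 + 2.9·16 = 78.4.
Planner: ∂(Σu_j)/∂x_i = Σα_j − 1 = 2.9 > 0, so everyone contributes w_i; X^SO = 32, W^SO = 32 + 2.9·32 = 124.8.
Deadweight loss = 46.4.

46.4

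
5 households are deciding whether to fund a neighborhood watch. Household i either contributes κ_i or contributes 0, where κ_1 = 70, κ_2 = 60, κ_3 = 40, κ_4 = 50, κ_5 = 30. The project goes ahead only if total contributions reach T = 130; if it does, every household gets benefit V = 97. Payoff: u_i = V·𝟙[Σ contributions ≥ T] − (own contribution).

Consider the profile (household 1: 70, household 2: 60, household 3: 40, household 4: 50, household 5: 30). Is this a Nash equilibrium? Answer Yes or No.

Total = 250 ≥ 130: provided.
Household 1 (pledges 70, payoff 27): dropping to 0 → total 180, payoff 97. Profitable deviation.

No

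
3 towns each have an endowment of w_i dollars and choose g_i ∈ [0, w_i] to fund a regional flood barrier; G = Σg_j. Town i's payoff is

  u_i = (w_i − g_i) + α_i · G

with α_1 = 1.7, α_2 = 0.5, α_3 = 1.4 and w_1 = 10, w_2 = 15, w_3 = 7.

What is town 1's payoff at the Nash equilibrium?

∂u_i/∂g_i = α_i − 1, so town i contributes w_i if α_i > 1, else 0.
α_i > 1 for i ∈ {1, 3}; NE contributions (10, 0, 7), G = 17.
u_1 = (10 − 10) + 1.7·17 = 28.9.

28.9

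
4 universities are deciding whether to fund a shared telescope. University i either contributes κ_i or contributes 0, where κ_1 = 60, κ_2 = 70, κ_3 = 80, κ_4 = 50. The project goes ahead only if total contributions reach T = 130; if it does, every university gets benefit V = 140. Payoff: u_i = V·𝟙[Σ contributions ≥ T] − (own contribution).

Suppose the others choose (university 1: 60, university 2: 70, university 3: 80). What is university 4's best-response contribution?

0

Others' total = 210 ≥ 130; contributing adds cost 50 for no extra benefit.
Best response: 0.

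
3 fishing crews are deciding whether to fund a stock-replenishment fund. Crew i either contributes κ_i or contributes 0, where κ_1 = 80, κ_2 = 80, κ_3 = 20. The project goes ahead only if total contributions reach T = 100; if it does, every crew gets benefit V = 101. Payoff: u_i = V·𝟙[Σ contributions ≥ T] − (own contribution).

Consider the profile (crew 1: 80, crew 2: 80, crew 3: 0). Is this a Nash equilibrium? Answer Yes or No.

Total = 160 ≥ 100: provided.
Crew 1 (pledges 80, payoff 21): dropping to 0 → total 80, payoff 0. No gain.
Crew 2 (pledges 80, payoff 21): dropping to 0 → total 80, payoff 0. No gain.
Crew 3 (pledges 0, payoff 101): pledging 20 → total 180, payoff 81. No gain.

Yes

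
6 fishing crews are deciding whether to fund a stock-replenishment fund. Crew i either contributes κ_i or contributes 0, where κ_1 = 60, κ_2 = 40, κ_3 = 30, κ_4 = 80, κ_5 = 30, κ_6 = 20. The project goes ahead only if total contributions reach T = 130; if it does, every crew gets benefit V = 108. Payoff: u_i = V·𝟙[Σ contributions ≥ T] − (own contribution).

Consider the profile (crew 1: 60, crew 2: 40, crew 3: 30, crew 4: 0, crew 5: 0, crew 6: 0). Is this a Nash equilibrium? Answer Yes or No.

Yes

Total = 130 ≥ 130: provided.
Crew 1 (pledges 60, payoff 48): dropping to 0 → total 70, payoff 0. No gain.
Crew 2 (pledges 40, payoff 68): dropping to 0 → total 90, payoff 0. No gain.
Crew 3 (pledges 30, payoff 78): dropping to 0 → total 100, payoff 0. No gain.
Crew 4 (pledges 0, payoff 108): pledging 80 → total 210, payoff 28. No gain.
Crew 5 (pledges 0, payoff 108): pledging 30 → total 160, payoff 78. No gain.
Crew 6 (pledges 0, payoff 108): pledging 20 → total 150, payoff 88. No gain.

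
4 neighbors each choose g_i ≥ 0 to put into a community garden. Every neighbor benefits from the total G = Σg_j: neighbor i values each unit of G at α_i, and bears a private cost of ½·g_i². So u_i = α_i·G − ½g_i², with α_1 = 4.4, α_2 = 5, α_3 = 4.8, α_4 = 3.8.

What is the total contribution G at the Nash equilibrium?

18

Neighbor i's FOC: ∂u_i/∂g_i = α_i − g_i = 0, so g_i* = α_i.
NE contributions = (4.4, 5, 4.8, 3.8); G = 18.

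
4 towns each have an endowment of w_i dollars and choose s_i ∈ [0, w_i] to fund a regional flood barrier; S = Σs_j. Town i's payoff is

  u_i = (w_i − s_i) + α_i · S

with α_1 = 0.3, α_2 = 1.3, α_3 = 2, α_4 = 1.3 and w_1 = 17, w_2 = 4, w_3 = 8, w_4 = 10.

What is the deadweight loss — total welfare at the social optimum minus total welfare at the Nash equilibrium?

66.3

∂u_i/∂s_i = α_i − 1, so town i contributes w_i if α_i > 1, else 0.
α_i > 1 for i ∈ {2, 3, 4}; NE contributions (0, 4, 8, 10), S = 22.
W^NE = Σw_i − S^NE + (Σα_i)·S^NE = 39 + 3.9·22 = 124.8.
Planner: ∂(Σu_j)/∂s_i = Σα_j − 1 = 3.9 > 0, so everyone contributes w_i; S^SO = 39, W^SO = 39 + 3.9·39 = 191.1.
Deadweight loss = 66.3.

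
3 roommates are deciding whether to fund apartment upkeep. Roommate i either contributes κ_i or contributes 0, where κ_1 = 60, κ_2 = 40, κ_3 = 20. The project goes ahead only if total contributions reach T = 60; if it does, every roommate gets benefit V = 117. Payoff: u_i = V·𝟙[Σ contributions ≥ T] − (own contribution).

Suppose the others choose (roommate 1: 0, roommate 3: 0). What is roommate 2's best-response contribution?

0

Others' total = 0. Even contributing 40 gives 40 < 60: no benefit either way.
Best response: 0.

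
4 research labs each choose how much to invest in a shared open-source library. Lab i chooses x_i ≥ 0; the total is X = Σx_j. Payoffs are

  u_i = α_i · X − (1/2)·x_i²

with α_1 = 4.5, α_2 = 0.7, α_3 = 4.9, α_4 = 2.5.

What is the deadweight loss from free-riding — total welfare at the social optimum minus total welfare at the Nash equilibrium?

Lab i's FOC: ∂u_i/∂x_i = α_i − x_i = 0, so x_i* = α_i.
NE contributions = (4.5, 0.7, 4.9, 2.5); X = 12.6.
W^NE = (Σα)·X − ½Σα_i² = 12.6² − ½·51 = 133.26.
Planner sets x_i = Σα_j = 12.6 for every i, so X^SO = 4·12.6 = 50.4.
W^SO = (Σα)·X^SO − ½·4·(Σα)² = (4/2)·12.6² = 317.52.
Deadweight loss = W^SO − W^NE = 184.26.

184.26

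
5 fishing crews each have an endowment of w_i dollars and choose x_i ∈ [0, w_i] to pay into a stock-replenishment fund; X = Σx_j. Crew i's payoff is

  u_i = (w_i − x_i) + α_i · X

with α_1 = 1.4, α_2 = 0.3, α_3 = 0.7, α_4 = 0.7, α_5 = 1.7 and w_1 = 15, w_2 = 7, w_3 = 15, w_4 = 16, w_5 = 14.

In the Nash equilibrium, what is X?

∂u_i/∂x_i = α_i − 1, so crew i contributes w_i if α_i > 1, else 0.
α_i > 1 for i ∈ {1, 5}; NE contributions (15, 0, 0, 0, 14), X = 29.

29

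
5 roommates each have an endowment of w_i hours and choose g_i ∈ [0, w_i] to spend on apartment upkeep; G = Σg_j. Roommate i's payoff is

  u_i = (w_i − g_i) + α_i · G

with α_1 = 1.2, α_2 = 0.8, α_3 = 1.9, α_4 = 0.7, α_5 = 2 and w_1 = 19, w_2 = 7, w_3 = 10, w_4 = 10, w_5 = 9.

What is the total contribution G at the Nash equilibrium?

38

∂u_i/∂g_i = α_i − 1, so roommate i contributes w_i if α_i > 1, else 0.
α_i > 1 for i ∈ {1, 3, 5}; NE contributions (19, 0, 10, 0, 9), G = 38.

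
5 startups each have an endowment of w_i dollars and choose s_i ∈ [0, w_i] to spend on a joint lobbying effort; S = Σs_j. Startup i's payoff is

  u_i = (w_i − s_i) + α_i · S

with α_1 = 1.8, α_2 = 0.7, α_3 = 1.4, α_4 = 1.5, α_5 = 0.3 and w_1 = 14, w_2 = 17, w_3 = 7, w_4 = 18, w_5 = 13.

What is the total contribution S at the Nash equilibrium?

∂u_i/∂s_i = α_i − 1, so startup i contributes w_i if α_i > 1, else 0.
α_i > 1 for i ∈ {1, 3, 4}; NE contributions (14, 0, 7, 18, 0), S = 39.

39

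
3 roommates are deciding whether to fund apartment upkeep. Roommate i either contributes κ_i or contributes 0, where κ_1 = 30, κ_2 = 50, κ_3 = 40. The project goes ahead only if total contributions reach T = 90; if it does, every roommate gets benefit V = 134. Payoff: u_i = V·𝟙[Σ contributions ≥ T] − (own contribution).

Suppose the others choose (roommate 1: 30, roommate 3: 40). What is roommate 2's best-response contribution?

Others' total = 70. Contributing 50 brings total to 120 ≥ 90: gain V − κ_2 = 84.
Best response: 50.

50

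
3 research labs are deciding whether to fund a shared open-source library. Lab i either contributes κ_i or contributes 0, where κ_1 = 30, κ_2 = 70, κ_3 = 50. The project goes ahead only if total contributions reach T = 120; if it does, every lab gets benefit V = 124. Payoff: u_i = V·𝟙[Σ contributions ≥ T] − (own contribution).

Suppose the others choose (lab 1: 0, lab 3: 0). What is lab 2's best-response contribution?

0

Others' total = 0. Even contributing 70 gives 70 < 120: no benefit either way.
Best response: 0.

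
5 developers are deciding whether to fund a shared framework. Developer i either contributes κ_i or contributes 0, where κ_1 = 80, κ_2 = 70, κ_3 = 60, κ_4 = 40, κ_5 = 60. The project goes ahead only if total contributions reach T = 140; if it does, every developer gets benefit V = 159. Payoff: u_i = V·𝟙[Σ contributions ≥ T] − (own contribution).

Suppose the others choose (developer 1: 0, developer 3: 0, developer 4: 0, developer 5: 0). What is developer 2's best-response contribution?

0

Others' total = 0. Even contributing 70 gives 70 < 140: no benefit either way.
Best response: 0.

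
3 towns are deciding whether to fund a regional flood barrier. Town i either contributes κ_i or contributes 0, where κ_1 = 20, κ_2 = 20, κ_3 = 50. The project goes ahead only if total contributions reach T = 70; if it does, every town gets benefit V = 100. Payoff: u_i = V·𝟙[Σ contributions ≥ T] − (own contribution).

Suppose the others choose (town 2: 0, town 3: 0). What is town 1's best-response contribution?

Others' total = 0. Even contributing 20 gives 20 < 70: no benefit either way.
Best response: 0.

0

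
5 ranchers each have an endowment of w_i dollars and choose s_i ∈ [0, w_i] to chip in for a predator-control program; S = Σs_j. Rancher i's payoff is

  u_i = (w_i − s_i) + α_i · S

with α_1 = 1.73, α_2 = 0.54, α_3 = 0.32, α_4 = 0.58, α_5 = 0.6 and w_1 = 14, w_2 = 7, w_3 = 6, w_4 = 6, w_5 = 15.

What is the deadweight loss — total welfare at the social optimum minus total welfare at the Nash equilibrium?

∂u_i/∂s_i = α_i − 1, so rancher i contributes w_i if α_i > 1, else 0.
α_i > 1 for i ∈ {1}; NE contributions (14, 0, 0, 0, 0), S = 14.
W^NE = Σw_i − S^NE + (Σα_i)·S^NE = 48 + 2.77·14 = 86.78.
Planner: ∂(Σu_j)/∂s_i = Σα_j − 1 = 2.77 > 0, so everyone contributes w_i; S^SO = 48, W^SO = 48 + 2.77·48 = 180.96.
Deadweight loss = 94.18.

94.18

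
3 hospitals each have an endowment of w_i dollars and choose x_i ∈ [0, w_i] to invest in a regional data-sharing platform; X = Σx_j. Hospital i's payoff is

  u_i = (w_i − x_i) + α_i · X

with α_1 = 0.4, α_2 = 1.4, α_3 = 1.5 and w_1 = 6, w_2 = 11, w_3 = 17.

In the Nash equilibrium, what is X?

28

∂u_i/∂x_i = α_i − 1, so hospital i contributes w_i if α_i > 1, else 0.
α_i > 1 for i ∈ {2, 3}; NE contributions (0, 11, 17), X = 28.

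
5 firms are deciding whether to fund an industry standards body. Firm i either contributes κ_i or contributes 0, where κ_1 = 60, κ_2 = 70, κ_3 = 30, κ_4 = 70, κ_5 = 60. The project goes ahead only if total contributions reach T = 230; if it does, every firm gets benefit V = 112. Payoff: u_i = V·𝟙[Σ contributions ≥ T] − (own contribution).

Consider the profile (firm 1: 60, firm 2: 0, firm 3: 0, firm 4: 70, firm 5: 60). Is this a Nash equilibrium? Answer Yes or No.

No

Total = 190 < 230: not provided.
Firm 1 (pledges 60, payoff -60): dropping to 0 → total 130, payoff 0. Profitable deviation.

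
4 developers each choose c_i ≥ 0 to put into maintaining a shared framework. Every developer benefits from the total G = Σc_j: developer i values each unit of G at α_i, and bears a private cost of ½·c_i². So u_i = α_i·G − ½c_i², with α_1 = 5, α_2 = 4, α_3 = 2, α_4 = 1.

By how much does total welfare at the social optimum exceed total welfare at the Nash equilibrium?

Developer i's FOC: ∂u_i/∂c_i = α_i − c_i = 0, so c_i* = α_i.
NE contributions = (5, 4, 2, 1); G = 12.
W^NE = (Σα)·G − ½Σα_i² = 12² − ½·46 = 121.
Planner sets c_i = Σα_j = 12 for every i, so G^SO = 4·12 = 48.
W^SO = (Σα)·G^SO − ½·4·(Σα)² = (4/2)·12² = 288.
Deadweight loss = W^SO − W^NE = 167.

167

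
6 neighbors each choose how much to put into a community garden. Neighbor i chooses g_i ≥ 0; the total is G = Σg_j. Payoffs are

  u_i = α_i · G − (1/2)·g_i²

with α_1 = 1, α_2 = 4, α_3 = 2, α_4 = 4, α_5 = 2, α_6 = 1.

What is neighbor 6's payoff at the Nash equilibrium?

Neighbor i's FOC: ∂u_i/∂g_i = α_i − g_i = 0, so g_i* = α_i.
NE contributions = (1, 4, 2, 4, 2, 1); G = 14.
u_6 = α_6·G − ½·(g_6)² = 1·14 − ½·1² = 13.5.

13.5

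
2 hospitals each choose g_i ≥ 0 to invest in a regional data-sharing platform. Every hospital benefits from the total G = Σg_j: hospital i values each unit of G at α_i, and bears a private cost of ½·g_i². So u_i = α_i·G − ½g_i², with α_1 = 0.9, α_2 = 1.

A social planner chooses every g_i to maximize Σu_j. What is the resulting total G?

Planner FOC: ∂(Σu_j)/∂g_i = (Σα_j) − g_i = 0, so g_i^SO = Σα_j = 1.9 for every i; G^SO = 3.8.

3.8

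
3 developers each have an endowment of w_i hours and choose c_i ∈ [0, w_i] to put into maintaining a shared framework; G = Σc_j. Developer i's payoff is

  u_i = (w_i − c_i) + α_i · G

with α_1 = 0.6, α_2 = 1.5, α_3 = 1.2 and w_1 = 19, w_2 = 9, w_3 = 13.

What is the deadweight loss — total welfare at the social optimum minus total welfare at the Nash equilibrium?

∂u_i/∂c_i = α_i − 1, so developer i contributes w_i if α_i > 1, else 0.
α_i > 1 for i ∈ {2, 3}; NE contributions (0, 9, 13), G = 22.
W^NE = Σw_i − G^NE + (Σα_i)·G^NE = 41 + 2.3·22 = 91.6.
Planner: ∂(Σu_j)/∂c_i = Σα_j − 1 = 2.3 > 0, so everyone contributes w_i; G^SO = 41, W^SO = 41 + 2.3·41 = 135.3.
Deadweight loss = 43.7.

43.7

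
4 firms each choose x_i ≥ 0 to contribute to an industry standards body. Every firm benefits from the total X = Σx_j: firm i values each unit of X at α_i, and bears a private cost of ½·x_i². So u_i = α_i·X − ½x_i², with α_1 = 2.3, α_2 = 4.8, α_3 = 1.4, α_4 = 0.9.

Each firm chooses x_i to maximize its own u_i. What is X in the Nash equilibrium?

Firm i's FOC: ∂u_i/∂x_i = α_i − x_i = 0, so x_i* = α_i.
NE contributions = (2.3, 4.8, 1.4, 0.9); X = 9.4.

9.4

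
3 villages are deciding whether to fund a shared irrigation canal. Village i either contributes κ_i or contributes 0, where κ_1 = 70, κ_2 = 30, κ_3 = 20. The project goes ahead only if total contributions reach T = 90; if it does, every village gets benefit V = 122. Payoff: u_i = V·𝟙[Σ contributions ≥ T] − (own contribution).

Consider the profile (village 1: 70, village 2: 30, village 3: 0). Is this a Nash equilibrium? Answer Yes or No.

Total = 100 ≥ 90: provided.
Village 1 (pledges 70, payoff 52): dropping to 0 → total 30, payoff 0. No gain.
Village 2 (pledges 30, payoff 92): dropping to 0 → total 70, payoff 0. No gain.
Village 3 (pledges 0, payoff 122): pledging 20 → total 120, payoff 102. No gain.

Yes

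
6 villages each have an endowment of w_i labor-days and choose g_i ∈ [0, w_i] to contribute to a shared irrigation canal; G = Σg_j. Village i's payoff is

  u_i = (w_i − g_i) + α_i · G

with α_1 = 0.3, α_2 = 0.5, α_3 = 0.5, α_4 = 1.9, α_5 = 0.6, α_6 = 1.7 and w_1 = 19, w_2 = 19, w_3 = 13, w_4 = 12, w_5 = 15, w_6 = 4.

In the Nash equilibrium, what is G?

∂u_i/∂g_i = α_i − 1, so village i contributes w_i if α_i > 1, else 0.
α_i > 1 for i ∈ {4, 6}; NE contributions (0, 0, 0, 12, 0, 4), G = 16.

16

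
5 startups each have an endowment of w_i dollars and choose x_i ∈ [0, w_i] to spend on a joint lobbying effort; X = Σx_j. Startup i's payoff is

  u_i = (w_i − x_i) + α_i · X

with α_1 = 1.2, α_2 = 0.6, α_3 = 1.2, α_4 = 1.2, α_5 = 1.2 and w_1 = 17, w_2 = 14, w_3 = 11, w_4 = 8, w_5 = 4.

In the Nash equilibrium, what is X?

∂u_i/∂x_i = α_i − 1, so startup i contributes w_i if α_i > 1, else 0.
α_i > 1 for i ∈ {1, 3, 4, 5}; NE contributions (17, 0, 11, 8, 4), X = 40.

40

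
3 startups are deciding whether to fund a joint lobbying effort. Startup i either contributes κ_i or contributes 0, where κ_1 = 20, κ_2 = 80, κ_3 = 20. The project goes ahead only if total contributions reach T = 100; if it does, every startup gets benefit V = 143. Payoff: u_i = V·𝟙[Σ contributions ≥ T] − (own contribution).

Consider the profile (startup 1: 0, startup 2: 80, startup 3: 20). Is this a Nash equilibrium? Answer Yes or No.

Yes

Total = 100 ≥ 100: provided.
Startup 1 (pledges 0, payoff 143): pledging 20 → total 120, payoff 123. No gain.
Startup 2 (pledges 80, payoff 63): dropping to 0 → total 20, payoff 0. No gain.
Startup 3 (pledges 20, payoff 123): dropping to 0 → total 80, payoff 0. No gain.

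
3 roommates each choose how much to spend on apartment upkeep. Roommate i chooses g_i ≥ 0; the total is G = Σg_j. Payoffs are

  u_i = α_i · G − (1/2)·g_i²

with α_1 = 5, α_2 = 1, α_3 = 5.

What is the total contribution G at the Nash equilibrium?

Roommate i's FOC: ∂u_i/∂g_i = α_i − g_i = 0, so g_i* = α_i.
NE contributions = (5, 1, 5); G = 11.

11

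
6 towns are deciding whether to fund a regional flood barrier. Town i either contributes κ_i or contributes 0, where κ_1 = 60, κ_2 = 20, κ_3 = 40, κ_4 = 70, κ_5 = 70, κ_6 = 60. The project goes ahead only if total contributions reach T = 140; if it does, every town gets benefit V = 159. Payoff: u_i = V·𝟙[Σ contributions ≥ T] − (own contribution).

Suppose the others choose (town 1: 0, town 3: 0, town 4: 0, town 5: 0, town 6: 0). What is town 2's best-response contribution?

Others' total = 0. Even contributing 20 gives 20 < 140: no benefit either way.
Best response: 0.

0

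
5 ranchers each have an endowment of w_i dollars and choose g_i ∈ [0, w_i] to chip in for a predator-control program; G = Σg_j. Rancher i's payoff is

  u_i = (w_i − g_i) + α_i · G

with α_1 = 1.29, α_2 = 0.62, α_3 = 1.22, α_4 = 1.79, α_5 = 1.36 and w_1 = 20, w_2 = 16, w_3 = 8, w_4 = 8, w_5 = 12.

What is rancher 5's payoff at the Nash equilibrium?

65.28

∂u_i/∂g_i = α_i − 1, so rancher i contributes w_i if α_i > 1, else 0.
α_i > 1 for i ∈ {1, 3, 4, 5}; NE contributions (20, 0, 8, 8, 12), G = 48.
u_5 = (12 − 12) + 1.36·48 = 65.28.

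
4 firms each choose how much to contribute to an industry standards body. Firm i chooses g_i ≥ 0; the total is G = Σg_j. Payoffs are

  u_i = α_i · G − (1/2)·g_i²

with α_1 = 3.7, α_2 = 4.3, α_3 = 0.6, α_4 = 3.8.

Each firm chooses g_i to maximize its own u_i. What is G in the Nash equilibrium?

Firm i's FOC: ∂u_i/∂g_i = α_i − g_i = 0, so g_i* = α_i.
NE contributions = (3.7, 4.3, 0.6, 3.8); G = 12.4.

12.4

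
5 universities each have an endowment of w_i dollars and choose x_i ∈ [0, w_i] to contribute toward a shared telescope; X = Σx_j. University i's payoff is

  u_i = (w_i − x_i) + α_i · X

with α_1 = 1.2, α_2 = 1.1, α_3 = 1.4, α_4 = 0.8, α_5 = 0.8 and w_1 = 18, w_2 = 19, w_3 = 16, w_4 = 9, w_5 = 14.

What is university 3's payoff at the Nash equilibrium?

74.2

∂u_i/∂x_i = α_i − 1, so university i contributes w_i if α_i > 1, else 0.
α_i > 1 for i ∈ {1, 2, 3}; NE contributions (18, 19, 16, 0, 0), X = 53.
u_3 = (16 − 16) + 1.4·53 = 74.2.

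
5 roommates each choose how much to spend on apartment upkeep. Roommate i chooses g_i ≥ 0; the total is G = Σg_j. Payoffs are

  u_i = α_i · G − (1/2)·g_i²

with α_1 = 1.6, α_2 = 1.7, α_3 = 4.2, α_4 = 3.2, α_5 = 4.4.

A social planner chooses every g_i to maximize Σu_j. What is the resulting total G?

75.5

Planner FOC: ∂(Σu_j)/∂g_i = (Σα_j) − g_i = 0, so g_i^SO = Σα_j = 15.1 for every i; G^SO = 75.5.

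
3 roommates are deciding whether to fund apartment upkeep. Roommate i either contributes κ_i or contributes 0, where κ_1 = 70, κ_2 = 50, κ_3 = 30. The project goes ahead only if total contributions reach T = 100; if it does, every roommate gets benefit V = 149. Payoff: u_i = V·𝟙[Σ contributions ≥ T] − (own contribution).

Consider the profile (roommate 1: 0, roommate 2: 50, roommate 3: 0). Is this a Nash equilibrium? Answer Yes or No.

No

Total = 50 < 100: not provided.
Roommate 1 (pledges 0, payoff 0): pledging 70 → total 120, payoff 79. Profitable deviation.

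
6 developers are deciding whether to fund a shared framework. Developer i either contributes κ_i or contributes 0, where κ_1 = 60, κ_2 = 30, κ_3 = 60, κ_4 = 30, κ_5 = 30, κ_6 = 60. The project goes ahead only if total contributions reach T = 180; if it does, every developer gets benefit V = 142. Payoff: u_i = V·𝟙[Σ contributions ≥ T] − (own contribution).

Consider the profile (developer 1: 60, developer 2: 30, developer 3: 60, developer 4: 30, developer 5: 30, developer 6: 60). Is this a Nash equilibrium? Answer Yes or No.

Total = 270 ≥ 180: provided.
Developer 1 (pledges 60, payoff 82): dropping to 0 → total 210, payoff 142. Profitable deviation.

No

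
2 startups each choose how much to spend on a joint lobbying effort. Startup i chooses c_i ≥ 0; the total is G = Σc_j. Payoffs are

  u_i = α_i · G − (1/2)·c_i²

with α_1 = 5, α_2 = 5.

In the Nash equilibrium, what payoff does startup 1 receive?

Startup i's FOC: ∂u_i/∂c_i = α_i − c_i = 0, so c_i* = α_i.
NE contributions = (5, 5); G = 10.
u_1 = α_1·G − ½·(c_1)² = 5·10 − ½·5² = 37.5.

37.5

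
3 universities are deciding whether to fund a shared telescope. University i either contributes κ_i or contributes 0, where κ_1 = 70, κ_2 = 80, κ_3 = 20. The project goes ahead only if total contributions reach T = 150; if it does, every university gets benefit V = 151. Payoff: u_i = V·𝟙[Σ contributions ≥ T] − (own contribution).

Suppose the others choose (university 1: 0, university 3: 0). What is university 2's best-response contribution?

Others' total = 0. Even contributing 80 gives 80 < 150: no benefit either way.
Best response: 0.

0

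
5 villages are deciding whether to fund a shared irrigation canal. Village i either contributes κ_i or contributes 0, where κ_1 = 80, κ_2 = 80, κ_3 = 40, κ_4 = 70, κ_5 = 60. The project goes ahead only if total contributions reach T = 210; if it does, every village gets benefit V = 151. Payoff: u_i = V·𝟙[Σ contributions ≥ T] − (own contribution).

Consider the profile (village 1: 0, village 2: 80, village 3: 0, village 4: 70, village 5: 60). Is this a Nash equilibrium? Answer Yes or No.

Total = 210 ≥ 210: provided.
Village 1 (pledges 0, payoff 151): pledging 80 → total 290, payoff 71. No gain.
Village 2 (pledges 80, payoff 71): dropping to 0 → total 130, payoff 0. No gain.
Village 3 (pledges 0, payoff 151): pledging 40 → total 250, payoff 111. No gain.
Village 4 (pledges 70, payoff 81): dropping to 0 → total 140, payoff 0. No gain.
Village 5 (pledges 60, payoff 91): dropping to 0 → total 150, payoff 0. No gain.

Yes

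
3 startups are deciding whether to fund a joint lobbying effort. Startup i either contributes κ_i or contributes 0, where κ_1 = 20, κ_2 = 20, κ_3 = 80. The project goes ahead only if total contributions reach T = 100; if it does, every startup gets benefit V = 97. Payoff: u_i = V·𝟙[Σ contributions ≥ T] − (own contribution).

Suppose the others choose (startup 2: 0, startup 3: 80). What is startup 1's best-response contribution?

Others' total = 80. Contributing 20 brings total to 100 ≥ 100: gain V − κ_1 = 77.
Best response: 20.

20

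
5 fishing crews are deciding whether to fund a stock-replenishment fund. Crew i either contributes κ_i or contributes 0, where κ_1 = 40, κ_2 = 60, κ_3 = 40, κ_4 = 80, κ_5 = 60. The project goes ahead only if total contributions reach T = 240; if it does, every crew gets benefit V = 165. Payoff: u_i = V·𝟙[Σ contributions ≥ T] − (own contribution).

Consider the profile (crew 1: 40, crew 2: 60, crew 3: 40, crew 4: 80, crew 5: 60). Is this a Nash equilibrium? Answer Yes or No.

Total = 280 ≥ 240: provided.
Crew 1 (pledges 40, payoff 125): dropping to 0 → total 240, payoff 165. Profitable deviation.

No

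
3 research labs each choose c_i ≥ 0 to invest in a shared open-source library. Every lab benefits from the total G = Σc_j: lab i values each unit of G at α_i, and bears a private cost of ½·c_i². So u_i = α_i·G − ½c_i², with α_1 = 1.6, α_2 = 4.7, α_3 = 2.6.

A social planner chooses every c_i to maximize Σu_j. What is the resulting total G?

26.7

Planner FOC: ∂(Σu_j)/∂c_i = (Σα_j) − c_i = 0, so c_i^SO = Σα_j = 8.9 for every i; G^SO = 26.7.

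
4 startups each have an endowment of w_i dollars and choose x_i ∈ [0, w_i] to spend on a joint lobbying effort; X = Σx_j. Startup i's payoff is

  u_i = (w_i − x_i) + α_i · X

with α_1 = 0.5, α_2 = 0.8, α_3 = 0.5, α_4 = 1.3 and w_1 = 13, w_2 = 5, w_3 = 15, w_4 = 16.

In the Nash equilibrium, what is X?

16

∂u_i/∂x_i = α_i − 1, so startup i contributes w_i if α_i > 1, else 0.
α_i > 1 for i ∈ {4}; NE contributions (0, 0, 0, 16), X = 16.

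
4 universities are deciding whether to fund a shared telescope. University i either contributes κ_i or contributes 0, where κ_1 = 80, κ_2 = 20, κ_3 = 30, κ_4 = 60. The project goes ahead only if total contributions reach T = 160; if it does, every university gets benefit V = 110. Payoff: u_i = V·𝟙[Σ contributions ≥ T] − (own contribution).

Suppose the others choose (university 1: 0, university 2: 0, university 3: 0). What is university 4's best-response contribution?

Others' total = 0. Even contributing 60 gives 60 < 160: no benefit either way.
Best response: 0.

0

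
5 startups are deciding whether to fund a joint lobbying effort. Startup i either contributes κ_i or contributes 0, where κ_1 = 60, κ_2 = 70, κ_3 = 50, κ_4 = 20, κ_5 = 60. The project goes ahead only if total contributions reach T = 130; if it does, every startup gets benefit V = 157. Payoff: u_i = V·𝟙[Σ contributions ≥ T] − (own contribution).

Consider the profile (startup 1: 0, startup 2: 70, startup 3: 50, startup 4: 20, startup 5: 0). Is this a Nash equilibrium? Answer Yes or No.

Total = 140 ≥ 130: provided.
Startup 1 (pledges 0, payoff 157): pledging 60 → total 200, payoff 97. No gain.
Startup 2 (pledges 70, payoff 87): dropping to 0 → total 70, payoff 0. No gain.
Startup 3 (pledges 50, payoff 107): dropping to 0 → total 90, payoff 0. No gain.
Startup 4 (pledges 20, payoff 137): dropping to 0 → total 120, payoff 0. No gain.
Startup 5 (pledges 0, payoff 157): pledging 60 → total 200, payoff 97. No gain.

Yes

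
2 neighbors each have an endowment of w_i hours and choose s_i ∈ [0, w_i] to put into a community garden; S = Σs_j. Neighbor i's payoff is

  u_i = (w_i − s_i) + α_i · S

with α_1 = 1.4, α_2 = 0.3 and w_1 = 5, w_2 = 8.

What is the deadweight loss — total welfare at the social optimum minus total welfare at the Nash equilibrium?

5.6

∂u_i/∂s_i = α_i − 1, so neighbor i contributes w_i if α_i > 1, else 0.
α_i > 1 for i ∈ {1}; NE contributions (5, 0), S = 5.
W^NE = Σw_i − S^NE + (Σα_i)·S^NE = 13 + 0.7·5 = 16.5.
Planner: ∂(Σu_j)/∂s_i = Σα_j − 1 = 0.7 > 0, so everyone contributes w_i; S^SO = 13, W^SO = 13 + 0.7·13 = 22.1.
Deadweight loss = 5.6.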